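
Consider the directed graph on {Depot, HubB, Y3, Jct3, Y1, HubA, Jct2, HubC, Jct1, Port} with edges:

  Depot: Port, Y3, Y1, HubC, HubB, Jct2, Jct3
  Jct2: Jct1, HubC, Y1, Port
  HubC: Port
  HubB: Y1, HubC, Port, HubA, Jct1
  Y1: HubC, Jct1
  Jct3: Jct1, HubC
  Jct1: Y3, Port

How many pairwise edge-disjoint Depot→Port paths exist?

5

Assign every edge capacity 1; by Menger, the answer equals the max flow.
Path Depot→Port (+1); total 1.
Path Depot→HubB→Port (+1); total 2.
Path Depot→Jct2→Port (+1); total 3.
Path Depot→HubC→Port (+1); total 4.
Path Depot→Jct3→Jct1→Port (+1); total 5.
No residual Depot→Port path; max flow = 5.
Certifying cut of size 5: {Depot→HubB, Depot→Jct2, Depot→Port, HubC→Port, Jct1→Port}.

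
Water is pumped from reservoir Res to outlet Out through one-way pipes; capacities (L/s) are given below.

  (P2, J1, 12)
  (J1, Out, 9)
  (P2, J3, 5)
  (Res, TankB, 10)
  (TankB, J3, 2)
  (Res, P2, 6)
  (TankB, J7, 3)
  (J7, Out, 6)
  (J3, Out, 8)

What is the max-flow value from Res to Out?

Augment Res→TankB→J3→Out: bottleneck 2, flow now 2.
Augment Res→TankB→J7→Out: bottleneck 3, flow now 5.
Augment Res→P2→J3→Out: bottleneck 5, flow now 10.
Augment Res→P2→J1→Out: bottleneck 1, flow now 11.
No augmenting path remains; maximum flow = 11.
In the residual graph, reachable from Res: {Res, TankB}.
Min-cut edges: Res→P2 (6), TankB→J3 (2), TankB→J7 (3); capacity 6 + 2 + 3 = 11.
This cut is saturated, so no flow can exceed 11.

11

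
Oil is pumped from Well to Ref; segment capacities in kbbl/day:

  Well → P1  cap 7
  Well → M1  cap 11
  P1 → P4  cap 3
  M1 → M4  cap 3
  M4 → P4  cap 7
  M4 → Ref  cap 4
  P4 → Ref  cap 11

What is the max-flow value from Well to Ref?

6

Augment Well→P1→P4→Ref: bottleneck 3, flow now 3.
Augment Well→M1→M4→Ref: bottleneck 3, flow now 6.
No augmenting path remains; maximum flow = 6.
In the residual graph, reachable from Well: {Well, P1, M1}.
Min-cut edges: P1→P4 (3), M1→M4 (3); capacity 3 + 3 = 6.
This cut is saturated, so no flow can exceed 6.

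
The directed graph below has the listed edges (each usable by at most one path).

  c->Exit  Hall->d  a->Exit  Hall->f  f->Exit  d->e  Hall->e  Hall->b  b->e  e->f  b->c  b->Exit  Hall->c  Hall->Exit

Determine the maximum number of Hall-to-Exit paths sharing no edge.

Assign every edge capacity 1; by Menger, the answer equals the max flow.
Path Hall→Exit (+1); total 1.
Path Hall→b→Exit (+1); total 2.
Path Hall→c→Exit (+1); total 3.
Path Hall→f→Exit (+1); total 4.
No residual Hall→Exit path; max flow = 4.
Certifying cut of size 4: {Hall→Exit, Hall→b, Hall→c, f→Exit}.

4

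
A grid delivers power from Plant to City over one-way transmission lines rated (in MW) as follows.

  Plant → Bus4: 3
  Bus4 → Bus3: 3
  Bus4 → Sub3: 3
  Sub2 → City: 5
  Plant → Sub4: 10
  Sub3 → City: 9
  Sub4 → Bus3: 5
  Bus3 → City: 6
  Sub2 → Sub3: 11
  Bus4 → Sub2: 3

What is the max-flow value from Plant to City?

8

Augment Plant→Sub4→Bus3→City: bottleneck 5, flow now 5.
Augment Plant→Bus4→Bus3→City: bottleneck 1, flow now 6.
Augment Plant→Bus4→Sub2→City: bottleneck 2, flow now 8.
No augmenting path remains; maximum flow = 8.
In the residual graph, reachable from Plant: {Plant, Sub4}.
Min-cut edges: Plant→Bus4 (3), Sub4→Bus3 (5); capacity 3 + 5 = 8.
This cut is saturated, so no flow can exceed 8.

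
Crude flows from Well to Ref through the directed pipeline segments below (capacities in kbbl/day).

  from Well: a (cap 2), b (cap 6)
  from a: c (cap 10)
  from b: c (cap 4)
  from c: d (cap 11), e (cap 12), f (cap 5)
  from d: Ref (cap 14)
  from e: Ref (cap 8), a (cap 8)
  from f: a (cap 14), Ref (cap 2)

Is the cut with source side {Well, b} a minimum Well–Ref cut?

Yes — it is a minimum cut (capacity 6).

Given cut capacity: 2 + 4 = 6.
Augment Well→a→c→d→Ref: bottleneck 2, flow now 2.
Augment Well→b→c→d→Ref: bottleneck 4, flow now 6.
No augmenting path remains; maximum flow = 6.
Cut capacity 6 equals the max flow, so it is a minimum cut.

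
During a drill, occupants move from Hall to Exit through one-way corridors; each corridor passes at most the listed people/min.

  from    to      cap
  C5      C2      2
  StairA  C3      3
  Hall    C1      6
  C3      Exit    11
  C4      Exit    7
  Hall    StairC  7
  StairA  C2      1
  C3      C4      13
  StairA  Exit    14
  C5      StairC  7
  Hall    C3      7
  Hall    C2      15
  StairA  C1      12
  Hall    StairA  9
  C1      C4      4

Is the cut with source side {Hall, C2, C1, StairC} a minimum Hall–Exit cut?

Yes — it is a minimum cut (capacity 20).

Given cut capacity: 9 + 7 + 4 = 20.
Augment Hall→StairA→Exit: bottleneck 9, flow now 9.
Augment Hall→C3→Exit: bottleneck 7, flow now 16.
Augment Hall→C1→C4→Exit: bottleneck 4, flow now 20.
No augmenting path remains; maximum flow = 20.
Cut capacity 20 equals the max flow, so it is a minimum cut.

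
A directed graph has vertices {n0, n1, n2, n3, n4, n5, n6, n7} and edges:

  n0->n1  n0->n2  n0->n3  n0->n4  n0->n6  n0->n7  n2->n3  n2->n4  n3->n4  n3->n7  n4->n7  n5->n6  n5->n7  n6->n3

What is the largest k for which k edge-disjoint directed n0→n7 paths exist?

3

Assign every edge capacity 1; by Menger, the answer equals the max flow.
Path n0→n7 (+1); total 1.
Path n0→n3→n7 (+1); total 2.
Path n0→n4→n7 (+1); total 3.
No residual n0→n7 path; max flow = 3.
Certifying cut of size 3: {n0→n7, n3→n7, n4→n7}.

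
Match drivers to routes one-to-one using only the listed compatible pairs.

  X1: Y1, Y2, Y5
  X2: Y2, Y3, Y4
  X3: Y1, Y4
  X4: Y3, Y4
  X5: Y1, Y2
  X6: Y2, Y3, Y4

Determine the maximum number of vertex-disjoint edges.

Unit-capacity flow: source→left, listed edges, right→sink; max matching = max flow.
Augmenting path X1→Y1 (+1); matched 1.
Augmenting path X2→Y2 (+1); matched 2.
Augmenting path X3→Y4 (+1); matched 3.
Augmenting path X4→Y3 (+1); matched 4.
Augmenting path X5→Y1→X1→Y5 (+1); matched 5.
No augmenting path remains; maximum matching = 5.
König certificate: {X1, Y1, Y2, Y3, Y4} is a vertex cover of size 5 (every listed pair touches it), so no matching can be larger.

5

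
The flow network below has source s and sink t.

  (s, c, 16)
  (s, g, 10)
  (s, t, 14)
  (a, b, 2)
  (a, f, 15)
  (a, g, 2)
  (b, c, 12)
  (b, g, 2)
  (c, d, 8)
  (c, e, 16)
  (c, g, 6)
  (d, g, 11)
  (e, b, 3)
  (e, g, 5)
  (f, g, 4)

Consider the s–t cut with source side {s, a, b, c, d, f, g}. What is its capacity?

30

Edges leaving {s, a, b, c, d, f, g}: s→t (14), c→e (16).
Cut capacity = 14 + 16 = 30.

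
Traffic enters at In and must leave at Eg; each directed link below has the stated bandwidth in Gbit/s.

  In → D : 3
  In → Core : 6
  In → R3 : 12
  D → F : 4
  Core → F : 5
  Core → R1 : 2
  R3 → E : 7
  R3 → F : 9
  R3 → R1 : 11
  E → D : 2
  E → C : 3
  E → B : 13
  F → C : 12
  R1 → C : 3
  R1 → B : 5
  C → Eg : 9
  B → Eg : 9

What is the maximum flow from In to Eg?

Augment In→D→F→C→Eg: bottleneck 3, flow now 3.
Augment In→Core→F→C→Eg: bottleneck 5, flow now 8.
Augment In→Core→R1→C→Eg: bottleneck 1, flow now 9.
Augment In→R3→E→B→Eg: bottleneck 7, flow now 16.
Augment In→R3→R1→B→Eg: bottleneck 2, flow now 18.
No augmenting path remains; maximum flow = 18.
In the residual graph, reachable from In: {In, D, Core, R3, E, F, R1, C, B}.
Min-cut edges: C→Eg (9), B→Eg (9); capacity 9 + 9 = 18.
This cut is saturated, so no flow can exceed 18.

18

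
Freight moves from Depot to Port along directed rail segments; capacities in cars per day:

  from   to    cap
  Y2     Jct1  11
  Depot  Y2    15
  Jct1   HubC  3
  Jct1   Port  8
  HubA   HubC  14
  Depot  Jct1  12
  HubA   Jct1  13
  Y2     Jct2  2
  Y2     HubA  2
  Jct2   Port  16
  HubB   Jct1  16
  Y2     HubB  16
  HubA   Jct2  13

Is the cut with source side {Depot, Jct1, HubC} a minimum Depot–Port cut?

Given cut capacity: 15 + 8 = 23.
Augment Depot→Jct1→Port: bottleneck 8, flow now 8.
Augment Depot→Y2→Jct2→Port: bottleneck 2, flow now 10.
Augment Depot→Y2→HubA→Jct2→Port: bottleneck 2, flow now 12.
No augmenting path remains; maximum flow = 12.
In the residual graph, reachable from Depot: {Depot, Y2, HubB, Jct1, HubC}.
Min-cut edges: Y2→HubA (2), Y2→Jct2 (2), Jct1→Port (8); capacity 2 + 2 + 8 = 12.
Cut capacity 23 exceeds the max flow 12, so it is not minimum.

No — its capacity is 23, but the minimum cut has capacity 12.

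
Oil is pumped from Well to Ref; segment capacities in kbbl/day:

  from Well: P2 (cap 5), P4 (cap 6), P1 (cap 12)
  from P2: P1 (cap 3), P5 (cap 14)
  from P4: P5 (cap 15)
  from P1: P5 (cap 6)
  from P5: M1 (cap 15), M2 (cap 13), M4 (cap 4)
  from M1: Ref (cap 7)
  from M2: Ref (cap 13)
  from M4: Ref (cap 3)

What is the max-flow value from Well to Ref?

17

Augment Well→P2→P5→M1→Ref: bottleneck 5, flow now 5.
Augment Well→P4→P5→M1→Ref: bottleneck 2, flow now 7.
Augment Well→P4→P5→M2→Ref: bottleneck 4, flow now 11.
Augment Well→P1→P5→M2→Ref: bottleneck 6, flow now 17.
No augmenting path remains; maximum flow = 17.
In the residual graph, reachable from Well: {Well, P1}.
Min-cut edges: Well→P2 (5), Well→P4 (6), P1→P5 (6); capacity 5 + 6 + 6 = 17.
This cut is saturated, so no flow can exceed 17.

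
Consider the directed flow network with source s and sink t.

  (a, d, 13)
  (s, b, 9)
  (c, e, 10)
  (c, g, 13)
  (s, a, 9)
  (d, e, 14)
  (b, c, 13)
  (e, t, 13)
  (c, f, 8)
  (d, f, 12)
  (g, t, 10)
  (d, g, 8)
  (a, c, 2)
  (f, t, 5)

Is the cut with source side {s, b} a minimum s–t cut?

No — its capacity is 22, but the minimum cut has capacity 18.

Given cut capacity: 9 + 13 = 22.
Augment s→a→c→e→t: bottleneck 2, flow now 2.
Augment s→a→d→e→t: bottleneck 7, flow now 9.
Augment s→b→c→e→t: bottleneck 4, flow now 13.
Augment s→b→c→f→t: bottleneck 5, flow now 18.
No augmenting path remains; maximum flow = 18.
In the residual graph, reachable from s: {s}.
Min-cut edges: s→a (9), s→b (9); capacity 9 + 9 = 18.
Cut capacity 22 exceeds the max flow 18, so it is not minimum.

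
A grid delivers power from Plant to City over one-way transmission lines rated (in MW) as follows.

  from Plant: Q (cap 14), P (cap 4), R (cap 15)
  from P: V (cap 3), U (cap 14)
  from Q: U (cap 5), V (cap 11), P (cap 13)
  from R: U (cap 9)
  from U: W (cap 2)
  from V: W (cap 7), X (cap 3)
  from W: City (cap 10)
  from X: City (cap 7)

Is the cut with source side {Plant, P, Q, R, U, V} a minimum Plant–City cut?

Given cut capacity: 2 + 7 + 3 = 12.
Augment Plant→P→U→W→City: bottleneck 2, flow now 2.
Augment Plant→P→V→W→City: bottleneck 2, flow now 4.
Augment Plant→Q→V→W→City: bottleneck 5, flow now 9.
Augment Plant→Q→V→X→City: bottleneck 3, flow now 12.
No augmenting path remains; maximum flow = 12.
Cut capacity 12 equals the max flow, so it is a minimum cut.

Yes — it is a minimum cut (capacity 12).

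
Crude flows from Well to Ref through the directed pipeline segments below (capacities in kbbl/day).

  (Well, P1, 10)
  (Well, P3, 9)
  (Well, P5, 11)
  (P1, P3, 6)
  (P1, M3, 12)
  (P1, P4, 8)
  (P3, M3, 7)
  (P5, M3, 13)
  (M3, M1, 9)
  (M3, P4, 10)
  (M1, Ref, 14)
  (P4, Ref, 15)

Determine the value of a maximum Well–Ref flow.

Augment Well→P1→P4→Ref: bottleneck 8, flow now 8.
Augment Well→P1→M3→M1→Ref: bottleneck 2, flow now 10.
Augment Well→P3→M3→M1→Ref: bottleneck 7, flow now 17.
Augment Well→P5→M3→P4→Ref: bottleneck 7, flow now 24.
No augmenting path remains; maximum flow = 24.
In the residual graph, reachable from Well: {Well, P1, P3, P5, M3, P4}.
Min-cut edges: M3→M1 (9), P4→Ref (15); capacity 9 + 15 = 24.
This cut is saturated, so no flow can exceed 24.

24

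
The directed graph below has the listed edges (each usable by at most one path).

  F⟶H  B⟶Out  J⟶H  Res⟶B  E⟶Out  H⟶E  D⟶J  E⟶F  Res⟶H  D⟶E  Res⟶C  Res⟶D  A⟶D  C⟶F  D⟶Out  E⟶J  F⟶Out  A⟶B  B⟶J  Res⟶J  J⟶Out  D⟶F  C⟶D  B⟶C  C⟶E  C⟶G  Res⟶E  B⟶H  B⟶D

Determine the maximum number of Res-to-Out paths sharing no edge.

5

Assign every edge capacity 1; by Menger, the answer equals the max flow.
Path Res→B→Out (+1); total 1.
Path Res→D→Out (+1); total 2.
Path Res→E→Out (+1); total 3.
Path Res→J→Out (+1); total 4.
Path Res→C→F→Out (+1); total 5.
No residual Res→Out path; max flow = 5.
Certifying cut of size 5: {D→Out, E→Out, F→Out, J→Out, Res→B}.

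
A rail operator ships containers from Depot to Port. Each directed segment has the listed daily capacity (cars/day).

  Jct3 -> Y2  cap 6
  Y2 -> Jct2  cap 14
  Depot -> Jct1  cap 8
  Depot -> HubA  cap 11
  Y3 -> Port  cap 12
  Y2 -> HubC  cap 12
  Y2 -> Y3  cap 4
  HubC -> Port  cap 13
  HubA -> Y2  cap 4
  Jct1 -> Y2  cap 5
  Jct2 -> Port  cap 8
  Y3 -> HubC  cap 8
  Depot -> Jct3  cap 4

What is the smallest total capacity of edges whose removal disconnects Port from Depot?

13

Augment Depot→Jct1→Y2→Y3→Port: bottleneck 4, flow now 4.
Augment Depot→Jct1→Y2→HubC→Port: bottleneck 1, flow now 5.
Augment Depot→HubA→Y2→HubC→Port: bottleneck 4, flow now 9.
Augment Depot→Jct3→Y2→HubC→Port: bottleneck 4, flow now 13.
No augmenting path remains; maximum flow = 13.
By max-flow min-cut, the minimum cut capacity equals the max flow.
In the residual graph, reachable from Depot: {Depot, Jct1, HubA}.
Min-cut edges: Depot→Jct3 (4), Jct1→Y2 (5), HubA→Y2 (4); capacity 4 + 5 + 4 = 13.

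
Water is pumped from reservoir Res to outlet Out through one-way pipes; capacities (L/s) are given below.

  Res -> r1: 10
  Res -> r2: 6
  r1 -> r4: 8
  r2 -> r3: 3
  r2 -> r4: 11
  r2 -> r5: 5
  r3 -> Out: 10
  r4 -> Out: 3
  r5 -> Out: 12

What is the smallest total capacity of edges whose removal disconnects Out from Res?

Augment Res→r1→r4→Out: bottleneck 3, flow now 3.
Augment Res→r2→r3→Out: bottleneck 3, flow now 6.
Augment Res→r2→r5→Out: bottleneck 3, flow now 9.
No augmenting path remains; maximum flow = 9.
By max-flow min-cut, the minimum cut capacity equals the max flow.
In the residual graph, reachable from Res: {Res, r1, r4}.
Min-cut edges: Res→r2 (6), r4→Out (3); capacity 6 + 3 = 9.

9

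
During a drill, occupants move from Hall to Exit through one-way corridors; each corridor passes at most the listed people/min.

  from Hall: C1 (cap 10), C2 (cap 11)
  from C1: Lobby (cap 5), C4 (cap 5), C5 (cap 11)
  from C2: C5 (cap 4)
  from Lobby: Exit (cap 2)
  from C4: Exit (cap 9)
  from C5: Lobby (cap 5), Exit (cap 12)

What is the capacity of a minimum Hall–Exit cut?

14

Augment Hall→C1→Lobby→Exit: bottleneck 2, flow now 2.
Augment Hall→C1→C4→Exit: bottleneck 5, flow now 7.
Augment Hall→C1→C5→Exit: bottleneck 3, flow now 10.
Augment Hall→C2→C5→Exit: bottleneck 4, flow now 14.
No augmenting path remains; maximum flow = 14.
By max-flow min-cut, the minimum cut capacity equals the max flow.
In the residual graph, reachable from Hall: {Hall, C2}.
Min-cut edges: Hall→C1 (10), C2→C5 (4); capacity 10 + 4 = 14.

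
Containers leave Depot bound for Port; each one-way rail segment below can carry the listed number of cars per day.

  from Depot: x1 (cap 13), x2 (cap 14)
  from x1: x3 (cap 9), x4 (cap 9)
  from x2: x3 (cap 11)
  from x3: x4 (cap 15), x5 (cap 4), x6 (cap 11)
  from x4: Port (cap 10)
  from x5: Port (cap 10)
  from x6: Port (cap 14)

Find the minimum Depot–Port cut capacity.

24

Augment Depot→x1→x4→Port: bottleneck 9, flow now 9.
Augment Depot→x1→x3→x4→Port: bottleneck 1, flow now 10.
Augment Depot→x1→x3→x5→Port: bottleneck 3, flow now 13.
Augment Depot→x2→x3→x5→Port: bottleneck 1, flow now 14.
Augment Depot→x2→x3→x6→Port: bottleneck 10, flow now 24.
No augmenting path remains; maximum flow = 24.
By max-flow min-cut, the minimum cut capacity equals the max flow.
In the residual graph, reachable from Depot: {Depot, x2}.
Min-cut edges: Depot→x1 (13), x2→x3 (11); capacity 13 + 11 = 24.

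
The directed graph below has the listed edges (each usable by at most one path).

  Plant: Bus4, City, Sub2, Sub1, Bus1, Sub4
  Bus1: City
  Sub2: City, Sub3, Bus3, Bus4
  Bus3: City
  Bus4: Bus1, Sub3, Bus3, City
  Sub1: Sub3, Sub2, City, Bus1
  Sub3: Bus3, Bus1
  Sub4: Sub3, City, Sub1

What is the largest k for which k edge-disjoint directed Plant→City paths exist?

Assign every edge capacity 1; by Menger, the answer equals the max flow.
Path Plant→City (+1); total 1.
Path Plant→Sub4→City (+1); total 2.
Path Plant→Sub1→City (+1); total 3.
Path Plant→Bus4→City (+1); total 4.
Path Plant→Sub2→City (+1); total 5.
Path Plant→Bus1→City (+1); total 6.
No residual Plant→City path; max flow = 6.
Certifying cut of size 6: {Plant→Bus1, Plant→Bus4, Plant→City, Plant→Sub1, Plant→Sub2, Plant→Sub4}.

6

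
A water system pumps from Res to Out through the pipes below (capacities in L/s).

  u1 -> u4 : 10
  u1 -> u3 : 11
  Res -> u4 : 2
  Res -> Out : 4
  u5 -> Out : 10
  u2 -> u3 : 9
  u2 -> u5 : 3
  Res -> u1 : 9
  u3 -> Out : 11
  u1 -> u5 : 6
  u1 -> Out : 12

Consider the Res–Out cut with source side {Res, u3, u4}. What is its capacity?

24

Edges leaving {Res, u3, u4}: Res→u1 (9), Res→Out (4), u3→Out (11).
Cut capacity = 9 + 4 + 11 = 24.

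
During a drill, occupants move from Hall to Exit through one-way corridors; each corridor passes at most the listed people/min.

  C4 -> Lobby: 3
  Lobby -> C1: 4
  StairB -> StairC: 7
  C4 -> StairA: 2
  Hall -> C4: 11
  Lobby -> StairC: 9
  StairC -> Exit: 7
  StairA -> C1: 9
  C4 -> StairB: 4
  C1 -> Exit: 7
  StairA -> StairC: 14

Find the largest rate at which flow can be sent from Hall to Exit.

9

Augment Hall→C4→StairA→StairC→Exit: bottleneck 2, flow now 2.
Augment Hall→C4→Lobby→StairC→Exit: bottleneck 3, flow now 5.
Augment Hall→C4→StairB→StairC→Exit: bottleneck 2, flow now 7.
Augment Hall→C4→StairB→StairC→StairA→C1→Exit: bottleneck 2, flow now 9. (uses reverse residual edge)
No augmenting path remains; maximum flow = 9.
In the residual graph, reachable from Hall: {Hall, C4}.
Min-cut edges: C4→StairA (2), C4→Lobby (3), C4→StairB (4); capacity 2 + 3 + 4 = 9.
This cut is saturated, so no flow can exceed 9.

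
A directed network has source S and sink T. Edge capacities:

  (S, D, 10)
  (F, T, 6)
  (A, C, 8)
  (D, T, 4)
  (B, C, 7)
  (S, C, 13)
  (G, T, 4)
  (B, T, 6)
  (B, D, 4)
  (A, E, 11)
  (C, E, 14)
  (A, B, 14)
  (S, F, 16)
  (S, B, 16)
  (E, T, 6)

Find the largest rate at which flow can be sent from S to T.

22

Augment S→B→T: bottleneck 6, flow now 6.
Augment S→D→T: bottleneck 4, flow now 10.
Augment S→F→T: bottleneck 6, flow now 16.
Augment S→C→E→T: bottleneck 6, flow now 22.
No augmenting path remains; maximum flow = 22.
In the residual graph, reachable from S: {S, B, C, D, E, F}.
Min-cut edges: B→T (6), D→T (4), E→T (6), F→T (6); capacity 6 + 4 + 6 + 6 = 22.
This cut is saturated, so no flow can exceed 22.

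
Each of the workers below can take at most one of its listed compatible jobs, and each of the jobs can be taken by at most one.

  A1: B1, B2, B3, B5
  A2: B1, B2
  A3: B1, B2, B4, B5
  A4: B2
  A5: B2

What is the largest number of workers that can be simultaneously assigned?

4

Unit-capacity flow: source→left, listed edges, right→sink; max matching = max flow.
Augmenting path A1→B1 (+1); matched 1.
Augmenting path A2→B2 (+1); matched 2.
Augmenting path A3→B4 (+1); matched 3.
Augmenting path A4→B2→A2→B1→A1→B3 (+1); matched 4.
No augmenting path remains; maximum matching = 4.
König certificate: {A1, A2, A3, B2} is a vertex cover of size 4 (every listed pair touches it), so no matching can be larger.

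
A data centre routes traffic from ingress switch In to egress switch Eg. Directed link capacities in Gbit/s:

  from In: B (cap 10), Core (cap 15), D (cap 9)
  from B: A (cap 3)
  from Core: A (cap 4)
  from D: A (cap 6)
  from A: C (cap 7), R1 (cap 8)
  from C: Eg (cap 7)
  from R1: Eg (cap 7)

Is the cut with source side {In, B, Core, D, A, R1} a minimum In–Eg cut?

No — its capacity is 14, but the minimum cut has capacity 13.

Given cut capacity: 7 + 7 = 14.
Augment In→B→A→C→Eg: bottleneck 3, flow now 3.
Augment In→Core→A→C→Eg: bottleneck 4, flow now 7.
Augment In→D→A→R1→Eg: bottleneck 6, flow now 13.
No augmenting path remains; maximum flow = 13.
In the residual graph, reachable from In: {In, B, Core, D}.
Min-cut edges: B→A (3), Core→A (4), D→A (6); capacity 3 + 4 + 6 = 13.
Cut capacity 14 exceeds the max flow 13, so it is not minimum.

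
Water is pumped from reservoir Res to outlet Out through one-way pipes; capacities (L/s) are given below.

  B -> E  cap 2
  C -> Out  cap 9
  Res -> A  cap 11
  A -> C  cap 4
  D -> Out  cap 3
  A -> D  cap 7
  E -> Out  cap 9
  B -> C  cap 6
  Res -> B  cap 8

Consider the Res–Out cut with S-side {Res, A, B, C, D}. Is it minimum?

Yes — it is a minimum cut (capacity 14).

Given cut capacity: 2 + 9 + 3 = 14.
Augment Res→A→C→Out: bottleneck 4, flow now 4.
Augment Res→A→D→Out: bottleneck 3, flow now 7.
Augment Res→B→C→Out: bottleneck 5, flow now 12.
Augment Res→B→E→Out: bottleneck 2, flow now 14.
No augmenting path remains; maximum flow = 14.
Cut capacity 14 equals the max flow, so it is a minimum cut.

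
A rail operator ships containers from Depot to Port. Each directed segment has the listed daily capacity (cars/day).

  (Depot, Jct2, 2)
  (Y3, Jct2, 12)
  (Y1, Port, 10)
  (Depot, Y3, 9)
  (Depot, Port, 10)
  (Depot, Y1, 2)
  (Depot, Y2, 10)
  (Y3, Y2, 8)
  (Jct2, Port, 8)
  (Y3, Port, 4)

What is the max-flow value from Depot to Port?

23

Augment Depot→Port: bottleneck 10, flow now 10.
Augment Depot→Y1→Port: bottleneck 2, flow now 12.
Augment Depot→Y3→Port: bottleneck 4, flow now 16.
Augment Depot→Jct2→Port: bottleneck 2, flow now 18.
Augment Depot→Y3→Jct2→Port: bottleneck 5, flow now 23.
No augmenting path remains; maximum flow = 23.
In the residual graph, reachable from Depot: {Depot, Y2}.
Min-cut edges: Depot→Y1 (2), Depot→Y3 (9), Depot→Jct2 (2), Depot→Port (10); capacity 2 + 9 + 2 + 10 = 23.
This cut is saturated, so no flow can exceed 23.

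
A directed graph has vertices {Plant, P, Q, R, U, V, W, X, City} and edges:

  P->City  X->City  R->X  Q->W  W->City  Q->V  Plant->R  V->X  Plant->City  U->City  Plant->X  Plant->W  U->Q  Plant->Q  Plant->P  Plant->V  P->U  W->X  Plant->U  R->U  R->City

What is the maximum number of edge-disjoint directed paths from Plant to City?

6

Assign every edge capacity 1; by Menger, the answer equals the max flow.
Path Plant→City (+1); total 1.
Path Plant→P→City (+1); total 2.
Path Plant→R→City (+1); total 3.
Path Plant→U→City (+1); total 4.
Path Plant→W→City (+1); total 5.
Path Plant→X→City (+1); total 6.
No residual Plant→City path; max flow = 6.
Certifying cut of size 6: {Plant→City, Plant→P, Plant→R, Plant→U, W→City, X→City}.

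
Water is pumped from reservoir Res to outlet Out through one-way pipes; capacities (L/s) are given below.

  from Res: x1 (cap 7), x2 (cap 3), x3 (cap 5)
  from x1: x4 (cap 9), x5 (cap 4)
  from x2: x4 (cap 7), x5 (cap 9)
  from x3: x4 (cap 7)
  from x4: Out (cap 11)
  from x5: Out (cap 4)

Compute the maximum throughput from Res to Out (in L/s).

Augment Res→x1→x4→Out: bottleneck 7, flow now 7.
Augment Res→x2→x4→Out: bottleneck 3, flow now 10.
Augment Res→x3→x4→Out: bottleneck 1, flow now 11.
Augment Res→x3→x4→x1→x5→Out: bottleneck 4, flow now 15. (uses reverse residual edge)
No augmenting path remains; maximum flow = 15.
In the residual graph, reachable from Res: {Res}.
Min-cut edges: Res→x1 (7), Res→x2 (3), Res→x3 (5); capacity 7 + 3 + 5 = 15.
This cut is saturated, so no flow can exceed 15.

15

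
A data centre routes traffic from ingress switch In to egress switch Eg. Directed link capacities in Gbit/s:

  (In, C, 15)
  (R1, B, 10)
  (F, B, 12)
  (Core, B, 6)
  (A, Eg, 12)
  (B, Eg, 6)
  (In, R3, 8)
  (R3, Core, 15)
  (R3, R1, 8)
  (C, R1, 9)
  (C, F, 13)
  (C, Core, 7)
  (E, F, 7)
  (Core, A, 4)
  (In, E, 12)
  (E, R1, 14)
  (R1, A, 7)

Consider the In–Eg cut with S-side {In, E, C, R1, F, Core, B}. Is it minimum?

Given cut capacity: 8 + 7 + 4 + 6 = 25.
Augment In→E→R1→B→Eg: bottleneck 6, flow now 6.
Augment In→E→R1→A→Eg: bottleneck 6, flow now 12.
Augment In→R3→R1→A→Eg: bottleneck 1, flow now 13.
Augment In→R3→Core→A→Eg: bottleneck 4, flow now 17.
No augmenting path remains; maximum flow = 17.
In the residual graph, reachable from In: {In, E, R3, C, R1, F, Core, B}.
Min-cut edges: R1→A (7), Core→A (4), B→Eg (6); capacity 7 + 4 + 6 = 17.
Cut capacity 25 exceeds the max flow 17, so it is not minimum.

No — its capacity is 25, but the minimum cut has capacity 17.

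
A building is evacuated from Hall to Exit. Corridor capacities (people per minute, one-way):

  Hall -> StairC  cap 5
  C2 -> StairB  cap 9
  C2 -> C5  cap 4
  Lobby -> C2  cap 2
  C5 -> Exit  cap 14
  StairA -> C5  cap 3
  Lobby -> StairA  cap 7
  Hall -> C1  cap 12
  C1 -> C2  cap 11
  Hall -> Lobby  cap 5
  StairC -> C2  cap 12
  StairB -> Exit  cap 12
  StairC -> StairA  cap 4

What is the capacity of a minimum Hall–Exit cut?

16

Augment Hall→Lobby→C2→C5→Exit: bottleneck 2, flow now 2.
Augment Hall→Lobby→StairA→C5→Exit: bottleneck 3, flow now 5.
Augment Hall→StairC→C2→C5→Exit: bottleneck 2, flow now 7.
Augment Hall→StairC→C2→StairB→Exit: bottleneck 3, flow now 10.
Augment Hall→C1→C2→StairB→Exit: bottleneck 6, flow now 16.
No augmenting path remains; maximum flow = 16.
By max-flow min-cut, the minimum cut capacity equals the max flow.
In the residual graph, reachable from Hall: {Hall, Lobby, StairC, C1, C2, StairA}.
Min-cut edges: C2→C5 (4), C2→StairB (9), StairA→C5 (3); capacity 4 + 9 + 3 = 16.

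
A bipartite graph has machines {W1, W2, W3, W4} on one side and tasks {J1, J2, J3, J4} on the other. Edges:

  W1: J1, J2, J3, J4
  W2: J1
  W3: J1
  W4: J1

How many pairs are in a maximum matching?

Unit-capacity flow: source→left, listed edges, right→sink; max matching = max flow.
Augmenting path W1→J1 (+1); matched 1.
Augmenting path W2→J1→W1→J2 (+1); matched 2.
No augmenting path remains; maximum matching = 2.
König certificate: {W1, J1} is a vertex cover of size 2 (every listed pair touches it), so no matching can be larger.

2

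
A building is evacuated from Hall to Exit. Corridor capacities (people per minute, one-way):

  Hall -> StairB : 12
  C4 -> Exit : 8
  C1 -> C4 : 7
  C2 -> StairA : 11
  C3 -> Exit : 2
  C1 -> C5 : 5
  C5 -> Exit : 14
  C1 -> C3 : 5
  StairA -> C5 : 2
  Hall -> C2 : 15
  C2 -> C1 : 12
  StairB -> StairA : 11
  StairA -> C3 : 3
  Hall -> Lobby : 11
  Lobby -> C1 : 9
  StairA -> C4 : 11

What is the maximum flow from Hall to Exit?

Augment Hall→Lobby→C1→C5→Exit: bottleneck 5, flow now 5.
Augment Hall→Lobby→C1→C3→Exit: bottleneck 2, flow now 7.
Augment Hall→Lobby→C1→C4→Exit: bottleneck 2, flow now 9.
Augment Hall→C2→C1→C4→Exit: bottleneck 5, flow now 14.
Augment Hall→C2→StairA→C5→Exit: bottleneck 2, flow now 16.
Augment Hall→C2→StairA→C4→Exit: bottleneck 1, flow now 17.
No augmenting path remains; maximum flow = 17.
In the residual graph, reachable from Hall: {Hall, Lobby, C2, StairB, C1, StairA, C3, C4}.
Min-cut edges: C1→C5 (5), StairA→C5 (2), C3→Exit (2), C4→Exit (8); capacity 5 + 2 + 2 + 8 = 17.
This cut is saturated, so no flow can exceed 17.

17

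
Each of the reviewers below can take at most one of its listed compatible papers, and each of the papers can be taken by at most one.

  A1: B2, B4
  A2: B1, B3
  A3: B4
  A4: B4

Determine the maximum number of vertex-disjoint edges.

3

Unit-capacity flow: source→left, listed edges, right→sink; max matching = max flow.
Augmenting path A1→B2 (+1); matched 1.
Augmenting path A2→B1 (+1); matched 2.
Augmenting path A3→B4 (+1); matched 3.
No augmenting path remains; maximum matching = 3.
König certificate: {A1, A2, B4} is a vertex cover of size 3 (every listed pair touches it), so no matching can be larger.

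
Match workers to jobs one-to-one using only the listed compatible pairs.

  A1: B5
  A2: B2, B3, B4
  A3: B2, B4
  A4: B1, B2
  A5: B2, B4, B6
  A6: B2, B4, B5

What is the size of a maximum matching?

Unit-capacity flow: source→left, listed edges, right→sink; max matching = max flow.
Augmenting path A1→B5 (+1); matched 1.
Augmenting path A2→B2 (+1); matched 2.
Augmenting path A3→B4 (+1); matched 3.
Augmenting path A4→B1 (+1); matched 4.
Augmenting path A5→B6 (+1); matched 5.
Augmenting path A6→B2→A2→B3 (+1); matched 6.
No augmenting path remains; maximum matching = 6.
König certificate: {A1, A2, A3, A4, A5, A6} is a vertex cover of size 6 (every listed pair touches it), so no matching can be larger.

6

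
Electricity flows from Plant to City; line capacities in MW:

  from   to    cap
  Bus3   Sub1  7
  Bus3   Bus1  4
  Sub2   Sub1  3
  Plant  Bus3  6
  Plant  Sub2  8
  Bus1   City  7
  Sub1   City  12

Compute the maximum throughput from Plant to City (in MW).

Augment Plant→Bus3→Bus1→City: bottleneck 4, flow now 4.
Augment Plant→Bus3→Sub1→City: bottleneck 2, flow now 6.
Augment Plant→Sub2→Sub1→City: bottleneck 3, flow now 9.
No augmenting path remains; maximum flow = 9.
In the residual graph, reachable from Plant: {Plant, Sub2}.
Min-cut edges: Plant→Bus3 (6), Sub2→Sub1 (3); capacity 6 + 3 = 9.
This cut is saturated, so no flow can exceed 9.

9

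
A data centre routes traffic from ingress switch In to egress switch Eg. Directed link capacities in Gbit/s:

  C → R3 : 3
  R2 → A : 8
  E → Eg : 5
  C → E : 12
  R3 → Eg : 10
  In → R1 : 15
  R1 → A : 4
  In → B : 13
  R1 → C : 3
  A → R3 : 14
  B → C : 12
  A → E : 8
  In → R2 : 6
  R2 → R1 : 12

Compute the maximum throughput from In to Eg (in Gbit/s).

Augment In→R1→C→E→Eg: bottleneck 3, flow now 3.
Augment In→R1→A→E→Eg: bottleneck 2, flow now 5.
Augment In→R1→A→R3→Eg: bottleneck 2, flow now 7.
Augment In→R2→A→R3→Eg: bottleneck 6, flow now 13.
Augment In→B→C→R3→Eg: bottleneck 2, flow now 15.
No augmenting path remains; maximum flow = 15.
In the residual graph, reachable from In: {In, R1, R2, B, C, A, E, R3}.
Min-cut edges: E→Eg (5), R3→Eg (10); capacity 5 + 10 = 15.
This cut is saturated, so no flow can exceed 15.

15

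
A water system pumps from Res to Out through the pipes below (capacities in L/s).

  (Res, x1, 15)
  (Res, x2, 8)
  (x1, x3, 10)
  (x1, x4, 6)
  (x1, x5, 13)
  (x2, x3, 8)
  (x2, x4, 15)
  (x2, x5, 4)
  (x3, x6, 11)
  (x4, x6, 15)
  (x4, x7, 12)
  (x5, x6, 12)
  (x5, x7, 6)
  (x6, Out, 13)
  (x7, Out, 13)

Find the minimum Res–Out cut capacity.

23

Augment Res→x1→x3→x6→Out: bottleneck 10, flow now 10.
Augment Res→x1→x4→x6→Out: bottleneck 3, flow now 13.
Augment Res→x1→x4→x7→Out: bottleneck 2, flow now 15.
Augment Res→x2→x4→x7→Out: bottleneck 8, flow now 23.
No augmenting path remains; maximum flow = 23.
By max-flow min-cut, the minimum cut capacity equals the max flow.
In the residual graph, reachable from Res: {Res}.
Min-cut edges: Res→x1 (15), Res→x2 (8); capacity 15 + 8 = 23.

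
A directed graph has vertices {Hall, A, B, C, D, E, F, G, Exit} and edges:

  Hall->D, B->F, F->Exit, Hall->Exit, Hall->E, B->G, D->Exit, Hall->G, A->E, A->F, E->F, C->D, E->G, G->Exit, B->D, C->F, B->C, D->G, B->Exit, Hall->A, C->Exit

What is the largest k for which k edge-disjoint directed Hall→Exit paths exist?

4

Assign every edge capacity 1; by Menger, the answer equals the max flow.
Path Hall→Exit (+1); total 1.
Path Hall→D→Exit (+1); total 2.
Path Hall→G→Exit (+1); total 3.
Path Hall→A→F→Exit (+1); total 4.
No residual Hall→Exit path; max flow = 4.
Certifying cut of size 4: {F→Exit, G→Exit, Hall→D, Hall→Exit}.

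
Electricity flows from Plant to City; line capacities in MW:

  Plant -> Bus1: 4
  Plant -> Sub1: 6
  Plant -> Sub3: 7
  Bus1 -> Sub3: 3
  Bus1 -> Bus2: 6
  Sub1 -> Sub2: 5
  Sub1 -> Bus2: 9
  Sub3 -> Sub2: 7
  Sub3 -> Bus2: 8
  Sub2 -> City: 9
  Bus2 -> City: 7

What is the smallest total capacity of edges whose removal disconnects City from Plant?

16

Augment Plant→Bus1→Bus2→City: bottleneck 4, flow now 4.
Augment Plant→Sub1→Sub2→City: bottleneck 5, flow now 9.
Augment Plant→Sub1→Bus2→City: bottleneck 1, flow now 10.
Augment Plant→Sub3→Sub2→City: bottleneck 4, flow now 14.
Augment Plant→Sub3→Bus2→City: bottleneck 2, flow now 16.
No augmenting path remains; maximum flow = 16.
By max-flow min-cut, the minimum cut capacity equals the max flow.
In the residual graph, reachable from Plant: {Plant, Bus1, Sub1, Sub3, Sub2, Bus2}.
Min-cut edges: Sub2→City (9), Bus2→City (7); capacity 9 + 7 = 16.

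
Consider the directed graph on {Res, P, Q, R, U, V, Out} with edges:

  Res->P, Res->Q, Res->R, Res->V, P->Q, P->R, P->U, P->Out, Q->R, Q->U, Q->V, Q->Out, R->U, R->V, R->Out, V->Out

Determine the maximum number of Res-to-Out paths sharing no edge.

Assign every edge capacity 1; by Menger, the answer equals the max flow.
Path Res→P→Out (+1); total 1.
Path Res→Q→Out (+1); total 2.
Path Res→R→Out (+1); total 3.
Path Res→V→Out (+1); total 4.
No residual Res→Out path; max flow = 4.
Certifying cut of size 4: {Res→P, Res→Q, Res→R, Res→V}.

4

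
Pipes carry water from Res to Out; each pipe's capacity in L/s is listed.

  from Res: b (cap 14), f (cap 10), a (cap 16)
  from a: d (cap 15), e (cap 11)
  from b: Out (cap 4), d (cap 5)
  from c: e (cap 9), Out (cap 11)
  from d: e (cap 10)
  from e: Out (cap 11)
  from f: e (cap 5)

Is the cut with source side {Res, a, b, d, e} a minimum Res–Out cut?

No — its capacity is 25, but the minimum cut has capacity 15.

Given cut capacity: 10 + 4 + 11 = 25.
Augment Res→b→Out: bottleneck 4, flow now 4.
Augment Res→a→e→Out: bottleneck 11, flow now 15.
No augmenting path remains; maximum flow = 15.
In the residual graph, reachable from Res: {Res, a, b, d, e, f}.
Min-cut edges: b→Out (4), e→Out (11); capacity 4 + 11 = 15.
Cut capacity 25 exceeds the max flow 15, so it is not minimum.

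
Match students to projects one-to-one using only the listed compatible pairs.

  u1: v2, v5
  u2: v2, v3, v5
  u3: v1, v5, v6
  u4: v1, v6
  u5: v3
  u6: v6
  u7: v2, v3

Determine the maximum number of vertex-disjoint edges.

Unit-capacity flow: source→left, listed edges, right→sink; max matching = max flow.
Augmenting path u1→v2 (+1); matched 1.
Augmenting path u2→v3 (+1); matched 2.
Augmenting path u3→v1 (+1); matched 3.
Augmenting path u4→v6 (+1); matched 4.
Augmenting path u5→v3→u2→v5 (+1); matched 5.
No augmenting path remains; maximum matching = 5.
König certificate: {v1, v2, v3, v5, v6} is a vertex cover of size 5 (every listed pair touches it), so no matching can be larger.

5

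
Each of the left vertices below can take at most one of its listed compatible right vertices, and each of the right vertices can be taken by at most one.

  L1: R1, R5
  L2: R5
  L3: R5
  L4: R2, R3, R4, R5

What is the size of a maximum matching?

3

Unit-capacity flow: source→left, listed edges, right→sink; max matching = max flow.
Augmenting path L1→R1 (+1); matched 1.
Augmenting path L2→R5 (+1); matched 2.
Augmenting path L4→R2 (+1); matched 3.
No augmenting path remains; maximum matching = 3.
König certificate: {L1, L4, R5} is a vertex cover of size 3 (every listed pair touches it), so no matching can be larger.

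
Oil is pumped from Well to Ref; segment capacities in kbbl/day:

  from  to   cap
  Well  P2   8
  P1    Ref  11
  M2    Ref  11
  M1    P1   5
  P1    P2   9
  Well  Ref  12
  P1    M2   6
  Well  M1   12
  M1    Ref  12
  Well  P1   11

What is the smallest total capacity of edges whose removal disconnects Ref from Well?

35

Augment Well→Ref: bottleneck 12, flow now 12.
Augment Well→M1→Ref: bottleneck 12, flow now 24.
Augment Well→P1→Ref: bottleneck 11, flow now 35.
No augmenting path remains; maximum flow = 35.
By max-flow min-cut, the minimum cut capacity equals the max flow.
In the residual graph, reachable from Well: {Well, P2}.
Min-cut edges: Well→M1 (12), Well→P1 (11), Well→Ref (12); capacity 12 + 11 + 12 = 35.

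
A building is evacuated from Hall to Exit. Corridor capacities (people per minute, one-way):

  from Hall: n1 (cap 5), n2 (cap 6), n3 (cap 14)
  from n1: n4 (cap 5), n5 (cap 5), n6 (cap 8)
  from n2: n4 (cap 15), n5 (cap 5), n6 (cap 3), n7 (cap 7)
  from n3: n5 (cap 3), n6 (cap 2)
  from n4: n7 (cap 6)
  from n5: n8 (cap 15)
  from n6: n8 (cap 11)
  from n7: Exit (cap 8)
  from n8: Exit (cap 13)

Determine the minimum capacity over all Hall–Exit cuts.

Augment Hall→n2→n7→Exit: bottleneck 6, flow now 6.
Augment Hall→n1→n4→n7→Exit: bottleneck 2, flow now 8.
Augment Hall→n1→n5→n8→Exit: bottleneck 3, flow now 11.
Augment Hall→n3→n5→n8→Exit: bottleneck 3, flow now 14.
Augment Hall→n3→n6→n8→Exit: bottleneck 2, flow now 16.
No augmenting path remains; maximum flow = 16.
By max-flow min-cut, the minimum cut capacity equals the max flow.
In the residual graph, reachable from Hall: {Hall, n3}.
Min-cut edges: Hall→n1 (5), Hall→n2 (6), n3→n5 (3), n3→n6 (2); capacity 5 + 6 + 3 + 2 = 16.

16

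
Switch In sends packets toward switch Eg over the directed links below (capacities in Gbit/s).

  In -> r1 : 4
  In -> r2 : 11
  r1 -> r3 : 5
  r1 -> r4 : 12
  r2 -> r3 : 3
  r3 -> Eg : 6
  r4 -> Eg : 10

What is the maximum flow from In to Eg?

Augment In→r1→r3→Eg: bottleneck 4, flow now 4.
Augment In→r2→r3→Eg: bottleneck 2, flow now 6.
Augment In→r2→r3→r1→r4→Eg: bottleneck 1, flow now 7. (uses reverse residual edge)
No augmenting path remains; maximum flow = 7.
In the residual graph, reachable from In: {In, r2}.
Min-cut edges: In→r1 (4), r2→r3 (3); capacity 4 + 3 = 7.
This cut is saturated, so no flow can exceed 7.

7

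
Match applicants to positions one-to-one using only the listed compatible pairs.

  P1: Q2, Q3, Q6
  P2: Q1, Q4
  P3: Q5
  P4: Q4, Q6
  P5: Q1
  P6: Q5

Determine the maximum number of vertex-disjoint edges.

5

Unit-capacity flow: source→left, listed edges, right→sink; max matching = max flow.
Augmenting path P1→Q2 (+1); matched 1.
Augmenting path P2→Q1 (+1); matched 2.
Augmenting path P3→Q5 (+1); matched 3.
Augmenting path P4→Q4 (+1); matched 4.
Augmenting path P5→Q1→P2→Q4→P4→Q6 (+1); matched 5.
No augmenting path remains; maximum matching = 5.
König certificate: {P1, P2, P4, P5, Q5} is a vertex cover of size 5 (every listed pair touches it), so no matching can be larger.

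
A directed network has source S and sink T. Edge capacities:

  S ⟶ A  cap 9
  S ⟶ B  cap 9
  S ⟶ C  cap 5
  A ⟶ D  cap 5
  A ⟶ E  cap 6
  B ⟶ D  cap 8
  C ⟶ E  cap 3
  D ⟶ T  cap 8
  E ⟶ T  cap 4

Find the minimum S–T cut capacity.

12

Augment S→A→D→T: bottleneck 5, flow now 5.
Augment S→A→E→T: bottleneck 4, flow now 9.
Augment S→B→D→T: bottleneck 3, flow now 12.
No augmenting path remains; maximum flow = 12.
By max-flow min-cut, the minimum cut capacity equals the max flow.
In the residual graph, reachable from S: {S, A, B, C, D, E}.
Min-cut edges: D→T (8), E→T (4); capacity 8 + 4 = 12.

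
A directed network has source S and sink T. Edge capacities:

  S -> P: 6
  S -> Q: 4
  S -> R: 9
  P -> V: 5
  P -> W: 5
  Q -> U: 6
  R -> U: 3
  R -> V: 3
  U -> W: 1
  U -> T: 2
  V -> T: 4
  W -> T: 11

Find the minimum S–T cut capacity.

12

Augment S→P→V→T: bottleneck 4, flow now 4.
Augment S→P→W→T: bottleneck 2, flow now 6.
Augment S→Q→U→T: bottleneck 2, flow now 8.
Augment S→Q→U→W→T: bottleneck 1, flow now 9.
Augment S→R→V→P→W→T: bottleneck 3, flow now 12. (uses reverse residual edge)
No augmenting path remains; maximum flow = 12.
By max-flow min-cut, the minimum cut capacity equals the max flow.
In the residual graph, reachable from S: {S, Q, R, U}.
Min-cut edges: S→P (6), R→V (3), U→W (1), U→T (2); capacity 6 + 3 + 1 + 2 = 12.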